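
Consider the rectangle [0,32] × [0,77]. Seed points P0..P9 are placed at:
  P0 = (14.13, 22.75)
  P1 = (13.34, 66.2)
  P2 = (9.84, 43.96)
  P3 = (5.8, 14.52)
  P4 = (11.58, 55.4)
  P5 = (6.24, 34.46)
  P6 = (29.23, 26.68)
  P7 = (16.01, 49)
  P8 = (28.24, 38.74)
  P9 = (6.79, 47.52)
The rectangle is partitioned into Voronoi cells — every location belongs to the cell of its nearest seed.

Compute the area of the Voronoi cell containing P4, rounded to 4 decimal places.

1. box [0,32]×[0,77]: [(0, 0) (32, 0) (32, 77) (0, 77)]
2. ⊥bis P4·P0 via (12.855,39.075): [(0, 38.071) (32, 40.5702) (32, 77) (0, 77)]  |A|=1205.7399
3. ⊥bis P4·P1 via (12.46,60.8): [(0, 62.8305) (0, 38.071) (32, 40.5702) (32, 57.6157)]  |A|=668.8795
4. ⊥bis P4·P2 via (10.71,49.68): [(0, 62.8305) (0, 51.309) (32, 46.4418) (32, 57.6157)]  |A|=363.1267
5. ⊥bis P4·P3 via (8.69,34.96): [(0, 62.8305) (0, 51.309) (32, 46.4418) (32, 57.6157)]  |A|=363.1267
6. ⊥bis P4·P5 via (8.91,44.93): [(0, 62.8305) (0, 51.309) (32, 46.4418) (32, 57.6157)]  |A|=363.1267
7. ⊥bis P4·P6 via (20.405,41.04): [(0, 62.8305) (0, 51.309) (29.7514, 46.7838) (32, 48.1658) (32, 57.6157)]  |A|=361.1885
8. ⊥bis P4·P7 via (13.795,52.2): [(23.5973, 58.985) (0, 62.8305) (0, 51.309) (10.2545, 49.7493)]  |A|=193.6979
9. ⊥bis P4·P8 via (19.91,47.07): [(23.5973, 58.985) (0, 62.8305) (0, 51.309) (10.2545, 49.7493)]  |A|=193.6979
10. ⊥bis P4·P9 via (9.185,51.46): [(11.0703, 50.314) (23.5973, 58.985) (0, 62.8305) (0, 57.0433)]  |A|=158.4261
11. canonical 4-gon: [(11.0703, 50.314) (23.5973, 58.985) (0, 62.8305) (0, 57.0433)]
12. shoelace: 158.4261

Area of P4's cell: 158.4261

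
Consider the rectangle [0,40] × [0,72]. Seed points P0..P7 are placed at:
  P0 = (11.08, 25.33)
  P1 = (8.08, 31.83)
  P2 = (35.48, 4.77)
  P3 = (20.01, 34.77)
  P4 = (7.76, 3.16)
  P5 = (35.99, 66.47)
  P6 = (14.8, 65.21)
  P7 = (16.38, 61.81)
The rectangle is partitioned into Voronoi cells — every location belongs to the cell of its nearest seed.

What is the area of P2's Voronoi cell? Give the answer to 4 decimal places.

Area of P2's cell: 384.9309

1. box [0,40]×[0,72]: [(0, 0) (40, 0) (40, 72) (0, 72)]
2. ⊥bis P2·P0 via (23.28,15.05): [(10.5985, 0) (40, 0) (40, 34.8928)]  |A|=512.9499
3. ⊥bis P2·P1 via (21.78,18.3): [(10.5985, 0) (40, 0) (40, 34.8928)]  |A|=512.9499
4. ⊥bis P2·P3 via (27.745,19.77): [(26.8823, 19.3252) (10.5985, 0) (40, 0) (40, 26.0895)]  |A|=455.2106
5. ⊥bis P2·P4 via (21.62,3.965): [(26.8823, 19.3252) (21.1247, 12.4922) (21.8503, 0) (40, 0) (40, 26.0895)]  |A|=384.9309
6. ⊥bis P2·P5 via (35.735,35.62): [(26.8823, 19.3252) (21.1247, 12.4922) (21.8503, 0) (40, 0) (40, 26.0895)]  |A|=384.9309
7. ⊥bis P2·P6 via (25.14,34.99): [(26.8823, 19.3252) (21.1247, 12.4922) (21.8503, 0) (40, 0) (40, 26.0895)]  |A|=384.9309
8. ⊥bis P2·P7 via (25.93,33.29): [(26.8823, 19.3252) (21.1247, 12.4922) (21.8503, 0) (40, 0) (40, 26.0895)]  |A|=384.9309
9. canonical 5-gon: [(26.8823, 19.3252) (21.1247, 12.4922) (21.8503, 0) (40, 0) (40, 26.0895)]
10. shoelace: 384.9309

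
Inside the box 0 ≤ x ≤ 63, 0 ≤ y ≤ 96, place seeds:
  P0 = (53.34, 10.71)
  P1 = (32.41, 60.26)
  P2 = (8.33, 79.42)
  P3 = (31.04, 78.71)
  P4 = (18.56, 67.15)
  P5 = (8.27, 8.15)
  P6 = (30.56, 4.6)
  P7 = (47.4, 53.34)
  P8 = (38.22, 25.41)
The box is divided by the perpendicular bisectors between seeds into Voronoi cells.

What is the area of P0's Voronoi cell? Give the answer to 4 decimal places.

Area of P0's cell: 519.4343

1. box [0,63]×[0,96]: [(0, 0) (63, 0) (63, 96) (0, 96)]
2. ⊥bis P0·P1 via (42.875,35.485): [(0, 17.3745) (0, 0) (63, 0) (63, 43.9858)]  |A|=1932.8514
3. ⊥bis P0·P2 via (30.835,45.065): [(0, 17.3745) (0, 0) (63, 0) (63, 43.9858)]  |A|=1932.8514
4. ⊥bis P0·P3 via (42.19,44.71): [(0, 17.3745) (0, 0) (63, 0) (63, 43.9858)]  |A|=1932.8514
5. ⊥bis P0·P4 via (35.95,38.93): [(3.0851, 18.6777) (0, 16.7765) (0, 0) (63, 0) (63, 43.9858)]  |A|=1931.929
6. ⊥bis P0·P5 via (30.805,9.43): [(29.6425, 29.8956) (31.3406, 0) (63, 0) (63, 43.9858)]  |A|=1206.8655
7. ⊥bis P0·P6 via (41.95,7.655): [(35.3393, 32.3019) (44.0032, 0) (63, 0) (63, 43.9858)]  |A|=915.1564
8. ⊥bis P0·P7 via (50.37,32.025): [(35.9524, 30.0161) (44.0032, 0) (63, 0) (63, 33.7848)]  |A|=742.0046
9. ⊥bis P0·P8 via (45.78,18.06): [(60.7653, 33.4735) (40.5908, 12.7225) (44.0032, 0) (63, 0) (63, 33.7848)]  |A|=519.4343
10. canonical 5-gon: [(60.7653, 33.4735) (40.5908, 12.7225) (44.0032, 0) (63, 0) (63, 33.7848)]
11. shoelace: 519.4343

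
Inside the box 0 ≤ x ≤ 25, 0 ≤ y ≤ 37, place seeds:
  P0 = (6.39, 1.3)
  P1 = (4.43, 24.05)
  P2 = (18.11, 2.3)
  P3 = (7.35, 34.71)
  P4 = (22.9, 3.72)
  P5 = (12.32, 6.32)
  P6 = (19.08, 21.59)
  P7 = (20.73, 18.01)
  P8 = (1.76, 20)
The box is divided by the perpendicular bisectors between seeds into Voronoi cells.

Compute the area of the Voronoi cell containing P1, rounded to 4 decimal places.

1. box [0,25]×[0,37]: [(0, 0) (25, 0) (25, 37) (0, 37)]
2. ⊥bis P1·P0 via (5.41,12.675): [(0, 12.2089) (25, 14.3628) (25, 37) (0, 37)]  |A|=592.8542
3. ⊥bis P1·P2 via (11.27,13.175): [(0, 12.2089) (11.279, 13.1806) (25, 21.8107) (25, 37) (0, 37)]  |A|=541.7575
4. ⊥bis P1·P3 via (5.89,29.38): [(0, 30.9934) (0, 12.2089) (11.279, 13.1806) (25, 21.8107) (25, 24.1454)]  |A|=305.992
5. ⊥bis P1·P4 via (13.665,13.885): [(24.9682, 24.1541) (0, 30.9934) (0, 12.2089) (11.279, 13.1806) (16.5138, 16.4732)]  |A|=295.9269
6. ⊥bis P1·P5 via (8.375,15.185): [(21.5487, 21.0474) (24.9682, 24.1541) (0, 30.9934) (0, 12.2089) (2.0924, 12.3892)]  |A|=260.1726
7. ⊥bis P1·P6 via (11.755,22.82): [(10.6424, 16.194) (12.5502, 27.5556) (0, 30.9934) (0, 12.2089) (2.0924, 12.3892)]  |A|=177.7404
8. ⊥bis P1·P7 via (12.58,21.03): [(10.6424, 16.194) (12.5502, 27.5556) (0, 30.9934) (0, 12.2089) (2.0924, 12.3892)]  |A|=177.7404
9. ⊥bis P1·P8 via (3.095,22.025): [(10.7717, 16.9641) (12.5502, 27.5556) (0, 30.9934) (0, 24.0654)]  |A|=106.8332
10. canonical 4-gon: [(10.7717, 16.9641) (12.5502, 27.5556) (0, 30.9934) (0, 24.0654)]
11. shoelace: 106.8332

Area of P1's cell: 106.8332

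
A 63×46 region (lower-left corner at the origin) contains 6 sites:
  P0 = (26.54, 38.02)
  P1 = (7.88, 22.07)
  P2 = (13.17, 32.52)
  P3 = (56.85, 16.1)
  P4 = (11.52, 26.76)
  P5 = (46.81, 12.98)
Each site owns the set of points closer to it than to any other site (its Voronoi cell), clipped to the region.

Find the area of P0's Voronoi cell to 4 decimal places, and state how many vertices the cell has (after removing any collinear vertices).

1. box [0,63]×[0,46]: [(0, 0) (63, 0) (63, 46) (0, 46)]
2. ⊥bis P0·P1 via (17.21,30.045): [(42.8916, 0) (63, 0) (63, 46) (3.5722, 46)]  |A|=1829.3348
3. ⊥bis P0·P2 via (19.855,35.27): [(26.4524, 19.2322) (42.8916, 0) (63, 0) (63, 46) (15.441, 46)]  |A|=1670.4832
4. ⊥bis P0·P3 via (41.695,27.06): [(26.4524, 19.2322) (31.6427, 13.1601) (55.3923, 46) (15.441, 46)]  |A|=692.0321
5. ⊥bis P0·P4 via (19.03,32.39): [(23.4836, 26.4493) (32.5281, 14.3845) (55.3923, 46) (15.441, 46)]  |A|=671.4383
6. ⊥bis P0·P5 via (36.675,25.5): [(23.4836, 26.4493) (28.9084, 19.2129) (46.0626, 33.0993) (55.3923, 46) (15.441, 46)]  |A|=604.892
7. canonical 5-gon: [(23.4836, 26.4493) (28.9084, 19.2129) (46.0626, 33.0993) (55.3923, 46) (15.441, 46)]
8. shoelace: 604.892

Area of P0's cell: 604.8920 (5 vertices)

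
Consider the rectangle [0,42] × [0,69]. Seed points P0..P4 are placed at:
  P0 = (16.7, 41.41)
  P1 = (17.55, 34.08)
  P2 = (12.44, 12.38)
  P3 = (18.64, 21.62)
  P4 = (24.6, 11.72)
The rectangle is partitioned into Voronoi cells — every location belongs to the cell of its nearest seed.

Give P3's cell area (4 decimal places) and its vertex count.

Area of P3's cell: 274.8233 (4 vertices)

1. box [0,42]×[0,69]: [(0, 0) (42, 0) (42, 69) (0, 69)]
2. ⊥bis P3·P0 via (17.67,31.515): [(0, 29.7828) (0, 0) (42, 0) (42, 33.9001)]  |A|=1337.3404
3. ⊥bis P3·P1 via (18.095,27.85): [(0, 26.2671) (0, 0) (42, 0) (42, 29.9412)]  |A|=1180.3734
4. ⊥bis P3·P2 via (15.54,17): [(1.5297, 26.4009) (40.8755, 0) (42, 0) (42, 29.9412)]  |A|=620.7093
5. ⊥bis P3·P4 via (21.62,16.67): [(1.5297, 26.4009) (18.6745, 14.8968) (42, 28.9392) (42, 29.9412)]  |A|=274.8233
6. canonical 4-gon: [(1.5297, 26.4009) (18.6745, 14.8968) (42, 28.9392) (42, 29.9412)]
7. shoelace: 274.8233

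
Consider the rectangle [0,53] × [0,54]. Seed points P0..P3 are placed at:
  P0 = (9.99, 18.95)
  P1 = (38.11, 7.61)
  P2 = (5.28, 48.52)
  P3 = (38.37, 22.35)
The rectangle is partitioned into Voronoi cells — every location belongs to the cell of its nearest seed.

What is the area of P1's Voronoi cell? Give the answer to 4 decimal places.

1. box [0,53]×[0,54]: [(0, 0) (53, 0) (53, 54) (0, 54)]
2. ⊥bis P1·P0 via (24.05,13.28): [(18.6946, 0) (53, 0) (53, 54) (40.4712, 54)]  |A|=1264.5241
3. ⊥bis P1·P2 via (21.695,28.065): [(33.9919, 37.9332) (18.6946, 0) (53, 0) (53, 53.1871)]  |A|=1156.1492
4. ⊥bis P1·P3 via (38.24,14.98): [(24.8309, 15.2165) (18.6946, 0) (53, 0) (53, 14.7196)]  |A|=468.3241
5. canonical 4-gon: [(24.8309, 15.2165) (18.6946, 0) (53, 0) (53, 14.7196)]
6. shoelace: 468.3241

Area of P1's cell: 468.3241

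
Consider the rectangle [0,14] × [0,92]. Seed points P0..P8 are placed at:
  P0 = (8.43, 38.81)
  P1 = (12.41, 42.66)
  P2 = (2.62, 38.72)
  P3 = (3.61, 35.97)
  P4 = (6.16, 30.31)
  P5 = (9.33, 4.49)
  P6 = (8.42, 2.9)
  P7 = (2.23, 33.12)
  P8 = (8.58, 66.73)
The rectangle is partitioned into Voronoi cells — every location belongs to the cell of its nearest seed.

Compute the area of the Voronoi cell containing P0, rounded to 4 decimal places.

1. box [0,14]×[0,92]: [(0, 0) (14, 0) (14, 92) (0, 92)]
2. ⊥bis P0·P1 via (10.42,40.735): [(0, 51.5068) (0, 0) (14, 0) (14, 37.0341)]  |A|=619.7867
3. ⊥bis P0·P2 via (5.525,38.765): [(5.4143, 45.9097) (6.1255, 0) (14, 0) (14, 37.0341)]  |A|=339.7396
4. ⊥bis P0·P3 via (6.02,37.39): [(5.4143, 45.9097) (5.5335, 38.2157) (14, 23.8465) (14, 37.0341)]  |A|=88.3268
5. ⊥bis P0·P4 via (7.295,34.56): [(5.4143, 45.9097) (5.5335, 38.2157) (7.7608, 34.4356) (14, 32.7694) (14, 37.0341)]  |A|=60.4908
6. ⊥bis P0·P5 via (8.88,21.65): [(5.4143, 45.9097) (5.5335, 38.2157) (7.7608, 34.4356) (14, 32.7694) (14, 37.0341)]  |A|=60.4908
7. ⊥bis P0·P6 via (8.425,20.855): [(5.4143, 45.9097) (5.5335, 38.2157) (7.7608, 34.4356) (14, 32.7694) (14, 37.0341)]  |A|=60.4908
8. ⊥bis P0·P7 via (5.33,35.965): [(5.4143, 45.9097) (5.5335, 38.2157) (7.7608, 34.4356) (14, 32.7694) (14, 37.0341)]  |A|=60.4908
9. ⊥bis P0·P8 via (8.505,52.77): [(5.4143, 45.9097) (5.5335, 38.2157) (7.7608, 34.4356) (14, 32.7694) (14, 37.0341)]  |A|=60.4908
10. canonical 5-gon: [(5.4143, 45.9097) (5.5335, 38.2157) (7.7608, 34.4356) (14, 32.7694) (14, 37.0341)]
11. shoelace: 60.4908

Area of P0's cell: 60.4908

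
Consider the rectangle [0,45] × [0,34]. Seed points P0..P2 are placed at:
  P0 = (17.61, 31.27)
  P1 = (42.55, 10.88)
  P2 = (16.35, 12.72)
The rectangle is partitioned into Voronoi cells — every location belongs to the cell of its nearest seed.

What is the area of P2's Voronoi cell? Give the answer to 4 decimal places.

1. box [0,45]×[0,34]: [(0, 0) (45, 0) (45, 34) (0, 34)]
2. ⊥bis P2·P0 via (16.98,21.995): [(0, 23.1484) (0, 0) (45, 0) (45, 20.0918)]  |A|=972.9025
3. ⊥bis P2·P1 via (29.45,11.8): [(30.1034, 21.1036) (0, 23.1484) (0, 0) (28.6213, 0)]  |A|=650.4282
4. canonical 4-gon: [(30.1034, 21.1036) (0, 23.1484) (0, 0) (28.6213, 0)]
5. shoelace: 650.4282

Area of P2's cell: 650.4282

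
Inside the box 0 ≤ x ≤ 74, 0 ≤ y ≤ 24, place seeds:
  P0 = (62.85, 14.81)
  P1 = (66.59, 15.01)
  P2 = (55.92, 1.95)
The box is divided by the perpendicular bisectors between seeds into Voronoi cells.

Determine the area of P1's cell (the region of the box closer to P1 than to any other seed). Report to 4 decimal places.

1. box [0,74]×[0,24]: [(0, 0) (74, 0) (74, 24) (0, 24)]
2. ⊥bis P1·P0 via (64.72,14.91): [(65.5173, 0) (74, 0) (74, 24) (64.2339, 24)]  |A|=218.9852
3. ⊥bis P1·P2 via (61.255,8.48): [(65.2379, 5.226) (71.6345, 0) (74, 0) (74, 24) (64.2339, 24)]  |A|=203.0012
4. canonical 5-gon: [(65.2379, 5.226) (71.6345, 0) (74, 0) (74, 24) (64.2339, 24)]
5. shoelace: 203.0012

Area of P1's cell: 203.0012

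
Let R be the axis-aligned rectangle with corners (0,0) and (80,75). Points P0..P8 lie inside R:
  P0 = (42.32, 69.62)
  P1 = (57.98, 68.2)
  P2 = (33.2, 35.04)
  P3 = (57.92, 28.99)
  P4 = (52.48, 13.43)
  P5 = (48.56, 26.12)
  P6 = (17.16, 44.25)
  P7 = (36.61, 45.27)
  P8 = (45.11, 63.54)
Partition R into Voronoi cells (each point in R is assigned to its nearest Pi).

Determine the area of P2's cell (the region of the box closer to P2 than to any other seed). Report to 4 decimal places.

1. box [0,80]×[0,75]: [(0, 0) (80, 0) (80, 75) (0, 75)]
2. ⊥bis P2·P0 via (37.76,52.33): [(0, 62.2887) (0, 0) (80, 0) (80, 41.1898)]  |A|=4139.1385
3. ⊥bis P2·P1 via (45.59,51.62): [(48.3923, 49.5259) (0, 62.2887) (0, 0) (80, 0) (80, 25.9059)]  |A|=3897.5943
4. ⊥bis P2·P3 via (45.56,32.015): [(49.6209, 48.6077) (48.3923, 49.5259) (0, 62.2887) (0, 0) (37.7246, 0)]  |A|=2476.6401
5. ⊥bis P2·P4 via (42.84,24.235): [(43.8838, 25.1663) (49.6209, 48.6077) (48.3923, 49.5259) (0, 62.2887) (0, 0) (15.6762, 0)]  |A|=2199.2015
6. ⊥bis P2·P5 via (40.88,30.58): [(31.1262, 13.7842) (48.362, 43.4638) (49.6209, 48.6077) (48.3923, 49.5259) (0, 62.2887) (0, 0) (15.6762, 0)]  |A|=2107.9703
7. ⊥bis P2·P6 via (25.18,39.645): [(31.1262, 13.7842) (48.362, 43.4638) (49.6209, 48.6077) (48.3923, 49.5259) (33.1602, 53.5431) (2.4163, 0) (15.6762, 0)]  |A|=1010.5317
8. ⊥bis P2·P7 via (34.905,40.155): [(31.1262, 13.7842) (44.5696, 36.9335) (26.9881, 42.794) (2.4163, 0) (15.6762, 0)]  |A|=779.2357
9. ⊥bis P2·P8 via (39.155,49.29): [(31.1262, 13.7842) (44.5696, 36.9335) (26.9881, 42.794) (2.4163, 0) (15.6762, 0)]  |A|=779.2357
10. canonical 5-gon: [(31.1262, 13.7842) (44.5696, 36.9335) (26.9881, 42.794) (2.4163, 0) (15.6762, 0)]
11. shoelace: 779.2357

Area of P2's cell: 779.2357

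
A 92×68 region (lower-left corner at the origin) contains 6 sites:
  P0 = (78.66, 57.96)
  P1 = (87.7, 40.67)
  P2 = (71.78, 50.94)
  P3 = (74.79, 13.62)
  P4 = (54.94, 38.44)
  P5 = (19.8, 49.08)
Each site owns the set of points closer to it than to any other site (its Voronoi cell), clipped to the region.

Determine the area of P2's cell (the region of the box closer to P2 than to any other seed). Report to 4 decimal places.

Area of P2's cell: 510.0512

1. box [0,92]×[0,68]: [(0, 0) (92, 0) (92, 68) (0, 68)]
2. ⊥bis P2·P0 via (75.22,54.45): [(0, 0) (92, 0) (92, 38.0046) (61.3943, 68) (0, 68)]  |A|=5796.9852
3. ⊥bis P2·P1 via (79.74,45.805): [(0, 0) (50.1912, 0) (81.4059, 48.3874) (61.3943, 68) (0, 68)]  |A|=4584.1622
4. ⊥bis P2·P3 via (73.285,32.28): [(0, 26.3693) (70.8904, 32.0869) (81.4059, 48.3874) (61.3943, 68) (0, 68)]  |A|=2844.2585
5. ⊥bis P2·P4 via (63.36,44.69): [(71.7388, 33.402) (81.4059, 48.3874) (61.3943, 68) (46.0574, 68)]  |A|=510.0512
6. ⊥bis P2·P5 via (45.79,50.01): [(71.7388, 33.402) (81.4059, 48.3874) (61.3943, 68) (46.0574, 68)]  |A|=510.0512
7. canonical 4-gon: [(71.7388, 33.402) (81.4059, 48.3874) (61.3943, 68) (46.0574, 68)]
8. shoelace: 510.0512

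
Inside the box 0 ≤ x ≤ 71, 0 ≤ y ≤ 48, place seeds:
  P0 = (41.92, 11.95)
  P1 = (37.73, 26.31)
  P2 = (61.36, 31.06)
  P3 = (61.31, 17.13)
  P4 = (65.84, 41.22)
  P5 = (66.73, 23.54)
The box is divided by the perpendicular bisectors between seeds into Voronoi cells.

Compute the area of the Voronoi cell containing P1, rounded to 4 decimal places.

1. box [0,71]×[0,48]: [(0, 0) (71, 0) (71, 48) (0, 48)]
2. ⊥bis P1·P0 via (39.825,19.13): [(0, 7.5098) (71, 28.2263) (71, 48) (0, 48)]  |A|=2139.3692
3. ⊥bis P1·P2 via (49.545,28.685): [(0, 7.5098) (50.8208, 22.3384) (45.6624, 48) (0, 48)]  |A|=1614.7582
4. ⊥bis P1·P3 via (49.52,21.72): [(0, 7.5098) (49.6249, 21.9894) (50.4598, 24.134) (45.6624, 48) (0, 48)]  |A|=1613.6216
5. ⊥bis P1·P4 via (51.785,33.765): [(0, 7.5098) (49.6249, 21.9894) (50.4598, 24.134) (46.5337, 43.6653) (44.2345, 48) (0, 48)]  |A|=1610.5269
6. ⊥bis P1·P5 via (52.23,24.925): [(0, 7.5098) (49.6249, 21.9894) (50.4598, 24.134) (46.5337, 43.6653) (44.2345, 48) (0, 48)]  |A|=1610.5269
7. canonical 6-gon: [(0, 7.5098) (49.6249, 21.9894) (50.4598, 24.134) (46.5337, 43.6653) (44.2345, 48) (0, 48)]
8. shoelace: 1610.5269

Area of P1's cell: 1610.5269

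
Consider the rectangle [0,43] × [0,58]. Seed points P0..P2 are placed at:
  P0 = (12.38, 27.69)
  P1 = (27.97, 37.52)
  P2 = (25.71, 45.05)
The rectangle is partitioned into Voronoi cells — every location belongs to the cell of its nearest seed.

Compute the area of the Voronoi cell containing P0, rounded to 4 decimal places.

1. box [0,43]×[0,58]: [(0, 0) (43, 0) (43, 58) (0, 58)]
2. ⊥bis P0·P1 via (20.175,32.605): [(0, 0) (40.7335, 0) (4.1626, 58) (0, 58)]  |A|=1301.988
3. ⊥bis P0·P2 via (19.045,36.37): [(0, 50.9938) (0, 0) (40.7335, 0) (16.6335, 38.2217)]  |A|=1202.5547
4. canonical 4-gon: [(0, 50.9938) (0, 0) (40.7335, 0) (16.6335, 38.2217)]
5. shoelace: 1202.5547

Area of P0's cell: 1202.5547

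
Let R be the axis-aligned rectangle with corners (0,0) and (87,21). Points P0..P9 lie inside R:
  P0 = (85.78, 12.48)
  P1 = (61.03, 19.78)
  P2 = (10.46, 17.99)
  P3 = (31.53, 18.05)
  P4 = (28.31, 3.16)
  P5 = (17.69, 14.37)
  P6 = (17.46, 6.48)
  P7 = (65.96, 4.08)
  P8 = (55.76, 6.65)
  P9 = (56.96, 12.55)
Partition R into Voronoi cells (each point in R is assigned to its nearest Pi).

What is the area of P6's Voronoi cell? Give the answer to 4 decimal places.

1. box [0,87]×[0,21]: [(0, 0) (87, 0) (87, 21) (0, 21)]
2. ⊥bis P6·P0 via (51.62,9.48): [(0, 0) (52.4526, 0) (50.6083, 21) (0, 21)]  |A|=1082.1389
3. ⊥bis P6·P1 via (39.245,13.13): [(0, 0) (43.253, 0) (36.8426, 21) (0, 21)]  |A|=841.0043
4. ⊥bis P6·P2 via (13.96,12.235): [(0, 3.745) (0, 0) (43.253, 0) (36.8426, 21) (28.3722, 21)]  |A|=596.2233
5. ⊥bis P6·P3 via (24.495,12.265): [(20.9993, 16.5161) (0, 3.745) (0, 0) (34.5807, 0)]  |A|=324.8896
6. ⊥bis P6·P4 via (22.885,4.82): [(24.9819, 11.6729) (20.9993, 16.5161) (0, 3.745) (0, 0) (21.4101, 0)]  |A|=248.0203
7. ⊥bis P6·P5 via (17.575,10.425): [(24.538, 10.222) (11.2853, 10.6083) (0, 3.745) (0, 0) (21.4101, 0)]  |A|=203.0334
8. ⊥bis P6·P7 via (41.71,5.28): [(24.538, 10.222) (11.2853, 10.6083) (0, 3.745) (0, 0) (21.4101, 0)]  |A|=203.0334
9. ⊥bis P6·P8 via (36.61,6.565): [(24.538, 10.222) (11.2853, 10.6083) (0, 3.745) (0, 0) (21.4101, 0)]  |A|=203.0334
10. ⊥bis P6·P9 via (37.21,9.515): [(24.538, 10.222) (11.2853, 10.6083) (0, 3.745) (0, 0) (21.4101, 0)]  |A|=203.0334
11. canonical 5-gon: [(24.538, 10.222) (11.2853, 10.6083) (0, 3.745) (0, 0) (21.4101, 0)]
12. shoelace: 203.0334

Area of P6's cell: 203.0334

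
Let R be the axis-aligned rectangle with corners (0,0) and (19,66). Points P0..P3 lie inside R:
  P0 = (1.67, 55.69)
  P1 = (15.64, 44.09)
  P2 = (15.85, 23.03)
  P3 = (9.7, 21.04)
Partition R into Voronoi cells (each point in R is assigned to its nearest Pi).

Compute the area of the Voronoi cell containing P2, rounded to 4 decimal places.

1. box [0,19]×[0,66]: [(0, 0) (19, 0) (19, 66) (0, 66)]
2. ⊥bis P2·P0 via (8.76,39.36): [(0, 35.5567) (0, 0) (19, 0) (19, 43.8059)]  |A|=753.9444
3. ⊥bis P2·P1 via (15.745,33.56): [(0, 33.403) (0, 0) (19, 0) (19, 33.5925)]  |A|=636.4568
4. ⊥bis P2·P3 via (12.775,22.035): [(9.0673, 33.4934) (19, 2.7969) (19, 33.5925)]  |A|=152.9411
5. canonical 3-gon: [(9.0673, 33.4934) (19, 2.7969) (19, 33.5925)]
6. shoelace: 152.9411

Area of P2's cell: 152.9411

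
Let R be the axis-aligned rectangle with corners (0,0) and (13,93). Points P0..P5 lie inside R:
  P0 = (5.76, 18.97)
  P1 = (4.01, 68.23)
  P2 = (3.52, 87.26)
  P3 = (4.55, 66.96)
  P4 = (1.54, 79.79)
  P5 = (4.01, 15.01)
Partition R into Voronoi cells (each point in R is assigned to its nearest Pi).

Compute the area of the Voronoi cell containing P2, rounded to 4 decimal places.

Area of P2's cell: 136.8548

1. box [0,13]×[0,93]: [(0, 0) (13, 0) (13, 93) (0, 93)]
2. ⊥bis P2·P0 via (4.64,53.115): [(0, 52.9628) (13, 53.3892) (13, 93) (0, 93)]  |A|=517.7119
3. ⊥bis P2·P1 via (3.765,77.745): [(0, 77.6481) (13, 77.9828) (13, 93) (0, 93)]  |A|=197.3995
4. ⊥bis P2·P3 via (4.035,77.11): [(0, 77.6481) (13, 77.9828) (13, 93) (0, 93)]  |A|=197.3995
5. ⊥bis P2·P4 via (2.53,83.525): [(0, 84.1956) (13, 80.7498) (13, 93) (0, 93)]  |A|=136.8548
6. ⊥bis P2·P5 via (3.765,51.135): [(0, 84.1956) (13, 80.7498) (13, 93) (0, 93)]  |A|=136.8548
7. canonical 4-gon: [(0, 84.1956) (13, 80.7498) (13, 93) (0, 93)]
8. shoelace: 136.8548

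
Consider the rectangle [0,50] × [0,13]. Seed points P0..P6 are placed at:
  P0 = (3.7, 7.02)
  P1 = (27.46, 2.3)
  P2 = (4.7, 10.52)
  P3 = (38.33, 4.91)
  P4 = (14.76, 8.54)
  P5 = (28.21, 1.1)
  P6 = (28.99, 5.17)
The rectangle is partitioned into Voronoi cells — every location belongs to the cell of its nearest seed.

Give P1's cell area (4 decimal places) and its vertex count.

1. box [0,50]×[0,13]: [(0, 0) (50, 0) (50, 13) (0, 13)]
2. ⊥bis P1·P0 via (15.58,4.66): [(14.6543, 0) (50, 0) (50, 13) (17.2368, 13)]  |A|=442.7082
3. ⊥bis P1·P2 via (16.08,6.41): [(15.7414, 5.4725) (14.6543, 0) (50, 0) (50, 13) (18.46, 13)]  |A|=438.1041
4. ⊥bis P1·P3 via (32.895,3.605): [(15.7414, 5.4725) (14.6543, 0) (33.7606, 0) (30.6392, 13) (18.46, 13)]  |A|=206.7025
5. ⊥bis P1·P4 via (21.11,5.42): [(18.4469, 0) (33.7606, 0) (30.6392, 13) (24.8343, 13)]  |A|=137.2701
6. ⊥bis P1·P5 via (27.835,1.7): [(18.4469, 0) (25.115, 0) (32.6325, 4.6984) (30.6392, 13) (24.8343, 13)]  |A|=116.9598
7. ⊥bis P1·P6 via (28.225,3.735): [(21.9308, 7.0905) (18.4469, 0) (25.115, 0) (29.7717, 2.9104)]  |A|=44.7827
8. canonical 4-gon: [(21.9308, 7.0905) (18.4469, 0) (25.115, 0) (29.7717, 2.9104)]
9. shoelace: 44.7827

Area of P1's cell: 44.7827 (4 vertices)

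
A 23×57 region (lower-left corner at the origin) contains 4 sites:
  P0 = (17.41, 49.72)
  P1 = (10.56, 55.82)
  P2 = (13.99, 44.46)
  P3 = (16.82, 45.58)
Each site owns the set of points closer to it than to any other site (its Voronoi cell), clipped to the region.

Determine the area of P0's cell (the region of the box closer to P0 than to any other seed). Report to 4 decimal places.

1. box [0,23]×[0,57]: [(0, 0) (23, 0) (23, 57) (0, 57)]
2. ⊥bis P0·P1 via (13.985,52.77): [(0, 37.0655) (0, 0) (23, 0) (23, 57) (17.7519, 57)]  |A|=1134.0631
3. ⊥bis P0·P2 via (15.7,47.09): [(11.4105, 49.879) (23, 42.3436) (23, 57) (17.7519, 57)]  |A|=103.616
4. ⊥bis P0·P3 via (17.115,47.65): [(11.4105, 49.879) (14.1997, 48.0655) (23, 46.8113) (23, 57) (17.7519, 57)]  |A|=83.9575
5. canonical 5-gon: [(11.4105, 49.879) (14.1997, 48.0655) (23, 46.8113) (23, 57) (17.7519, 57)]
6. shoelace: 83.9575

Area of P0's cell: 83.9575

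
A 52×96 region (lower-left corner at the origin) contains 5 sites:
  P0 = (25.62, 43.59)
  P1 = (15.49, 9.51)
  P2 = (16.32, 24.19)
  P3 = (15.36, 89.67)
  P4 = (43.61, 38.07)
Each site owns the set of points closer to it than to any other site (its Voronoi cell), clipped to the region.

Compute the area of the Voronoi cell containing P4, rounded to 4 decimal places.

1. box [0,52]×[0,96]: [(0, 0) (52, 0) (52, 96) (0, 96)]
2. ⊥bis P4·P0 via (34.615,40.83): [(22.0868, 0) (52, 0) (52, 96) (51.5432, 96)]  |A|=1457.7579
3. ⊥bis P4·P1 via (29.55,23.79): [(29.4244, 23.9136) (52, 1.6859) (52, 96) (51.5432, 96)]  |A|=1081.062
4. ⊥bis P4·P2 via (29.965,31.13): [(31.0089, 29.0775) (37.8593, 15.6087) (52, 1.6859) (52, 96) (51.5432, 96)]  |A|=1052.7041
5. ⊥bis P4·P3 via (29.485,63.87): [(44.1477, 71.8975) (31.0089, 29.0775) (37.8593, 15.6087) (52, 1.6859) (52, 76.1965)]  |A|=969.4474
6. canonical 5-gon: [(44.1477, 71.8975) (31.0089, 29.0775) (37.8593, 15.6087) (52, 1.6859) (52, 76.1965)]
7. shoelace: 969.4474

Area of P4's cell: 969.4474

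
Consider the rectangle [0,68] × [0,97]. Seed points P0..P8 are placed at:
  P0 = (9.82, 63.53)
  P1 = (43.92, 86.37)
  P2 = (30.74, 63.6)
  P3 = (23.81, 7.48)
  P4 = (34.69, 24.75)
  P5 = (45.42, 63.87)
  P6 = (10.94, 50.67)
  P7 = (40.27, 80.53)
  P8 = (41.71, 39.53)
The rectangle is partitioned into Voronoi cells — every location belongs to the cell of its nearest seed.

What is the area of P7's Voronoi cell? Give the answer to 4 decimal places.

Area of P7's cell: 482.5368

1. box [0,68]×[0,97]: [(0, 0) (68, 0) (68, 97) (0, 97)]
2. ⊥bis P7·P0 via (25.045,72.03): [(65.2588, 0) (68, 0) (68, 97) (11.1044, 97)]  |A|=2892.3831
3. ⊥bis P7·P1 via (42.095,83.45): [(65.2588, 0) (68, 0) (68, 67.2594) (20.415, 97) (11.1044, 97)]  |A|=2184.7793
4. ⊥bis P7·P2 via (35.505,72.065): [(20.2228, 80.6675) (68, 53.7734) (68, 67.2594) (20.415, 97) (11.1044, 97)]  |A|=789.645
5. ⊥bis P7·P3 via (32.04,44.005): [(20.2228, 80.6675) (68, 53.7734) (68, 67.2594) (20.415, 97) (11.1044, 97)]  |A|=789.645
6. ⊥bis P7·P4 via (37.48,52.64): [(20.2228, 80.6675) (68, 53.7734) (68, 67.2594) (20.415, 97) (11.1044, 97)]  |A|=789.645
7. ⊥bis P7·P5 via (42.845,72.2): [(20.2228, 80.6675) (37.9521, 70.6875) (54.3866, 75.7678) (20.415, 97) (11.1044, 97)]  |A|=482.5368
8. ⊥bis P7·P6 via (25.605,65.6): [(20.2228, 80.6675) (37.9521, 70.6875) (54.3866, 75.7678) (20.415, 97) (11.1044, 97)]  |A|=482.5368
9. ⊥bis P7·P8 via (40.99,60.03): [(20.2228, 80.6675) (37.9521, 70.6875) (54.3866, 75.7678) (20.415, 97) (11.1044, 97)]  |A|=482.5368
10. canonical 5-gon: [(20.2228, 80.6675) (37.9521, 70.6875) (54.3866, 75.7678) (20.415, 97) (11.1044, 97)]
11. shoelace: 482.5368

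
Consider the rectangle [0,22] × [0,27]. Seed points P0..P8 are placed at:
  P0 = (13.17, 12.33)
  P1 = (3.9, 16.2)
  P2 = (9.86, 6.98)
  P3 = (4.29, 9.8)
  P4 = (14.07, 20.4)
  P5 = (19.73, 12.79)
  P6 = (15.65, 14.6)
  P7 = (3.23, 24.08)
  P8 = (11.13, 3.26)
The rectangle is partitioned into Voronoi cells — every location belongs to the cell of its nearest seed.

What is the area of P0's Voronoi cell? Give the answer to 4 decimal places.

Area of P0's cell: 47.2293

1. box [0,22]×[0,27]: [(0, 0) (22, 0) (22, 27) (0, 27)]
2. ⊥bis P0·P1 via (8.535,14.265): [(2.5797, 0) (22, 0) (22, 27) (13.8516, 27)]  |A|=372.178
3. ⊥bis P0·P2 via (11.515,9.655): [(7.6172, 12.0665) (22, 3.168) (22, 27) (13.8516, 27)]  |A|=232.2276
4. ⊥bis P0·P3 via (8.73,11.065): [(8.109, 13.2446) (8.6217, 11.445) (22, 3.168) (22, 27) (13.8516, 27)]  |A|=231.4831
5. ⊥bis P0·P4 via (13.62,16.365): [(9.5989, 16.8134) (8.109, 13.2446) (8.6217, 11.445) (22, 3.168) (22, 15.4304)]  |A|=118.2432
6. ⊥bis P0·P5 via (16.45,12.56): [(16.2034, 16.0769) (9.5989, 16.8134) (8.109, 13.2446) (8.6217, 11.445) (16.8868, 6.3315)]  |A|=58.8687
7. ⊥bis P0·P6 via (14.41,13.465): [(16.5505, 11.1265) (11.5436, 16.5966) (9.5989, 16.8134) (8.109, 13.2446) (8.6217, 11.445) (16.8868, 6.3315)]  |A|=47.4249
8. ⊥bis P0·P7 via (8.2,18.205): [(16.5505, 11.1265) (11.5436, 16.5966) (9.5989, 16.8134) (8.109, 13.2446) (8.6217, 11.445) (16.8868, 6.3315)]  |A|=47.4249
9. ⊥bis P0·P8 via (12.15,7.795): [(16.8584, 6.736) (16.5505, 11.1265) (11.5436, 16.5966) (9.5989, 16.8134) (8.109, 13.2446) (8.6217, 11.445) (15.8758, 6.957)]  |A|=47.2293
10. canonical 7-gon: [(16.8584, 6.736) (16.5505, 11.1265) (11.5436, 16.5966) (9.5989, 16.8134) (8.109, 13.2446) (8.6217, 11.445) (15.8758, 6.957)]
11. shoelace: 47.2293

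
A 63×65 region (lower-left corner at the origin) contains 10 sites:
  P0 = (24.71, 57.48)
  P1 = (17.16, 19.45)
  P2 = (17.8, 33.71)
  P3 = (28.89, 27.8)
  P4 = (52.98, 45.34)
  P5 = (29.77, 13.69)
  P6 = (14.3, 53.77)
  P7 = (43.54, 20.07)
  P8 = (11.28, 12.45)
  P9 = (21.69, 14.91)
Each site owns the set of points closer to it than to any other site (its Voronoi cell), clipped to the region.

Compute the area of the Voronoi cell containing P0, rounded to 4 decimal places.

1. box [0,63]×[0,65]: [(0, 0) (63, 0) (63, 65) (0, 65)]
2. ⊥bis P0·P1 via (20.935,38.465): [(0, 42.6212) (63, 30.1139) (63, 65) (0, 65)]  |A|=1803.8439
3. ⊥bis P0·P2 via (21.255,45.595): [(0, 51.7739) (63, 33.4596) (63, 65) (0, 65)]  |A|=1410.1446
4. ⊥bis P0·P3 via (26.8,42.64): [(0, 51.7739) (29.9122, 43.0783) (63, 47.7382) (63, 65) (0, 65)]  |A|=1173.9208
5. ⊥bis P0·P4 via (38.845,51.41): [(0, 51.7739) (29.9122, 43.0783) (35.6118, 43.881) (44.681, 65) (0, 65)]  |A|=744.0971
6. ⊥bis P0·P5 via (27.24,35.585): [(0, 51.7739) (29.9122, 43.0783) (35.6118, 43.881) (44.681, 65) (0, 65)]  |A|=744.0971
7. ⊥bis P0·P6 via (19.505,55.625): [(23.2905, 45.0033) (29.9122, 43.0783) (35.6118, 43.881) (44.681, 65) (16.1639, 65)]  |A|=428.464
8. ⊥bis P0·P7 via (34.125,38.775): [(23.2905, 45.0033) (29.9122, 43.0783) (35.6118, 43.881) (44.681, 65) (16.1639, 65)]  |A|=428.464
9. ⊥bis P0·P8 via (17.995,34.965): [(23.2905, 45.0033) (29.9122, 43.0783) (35.6118, 43.881) (44.681, 65) (16.1639, 65)]  |A|=428.464
10. ⊥bis P0·P9 via (23.2,36.195): [(23.2905, 45.0033) (29.9122, 43.0783) (35.6118, 43.881) (44.681, 65) (16.1639, 65)]  |A|=428.464
11. canonical 5-gon: [(23.2905, 45.0033) (29.9122, 43.0783) (35.6118, 43.881) (44.681, 65) (16.1639, 65)]
12. shoelace: 428.464

Area of P0's cell: 428.4640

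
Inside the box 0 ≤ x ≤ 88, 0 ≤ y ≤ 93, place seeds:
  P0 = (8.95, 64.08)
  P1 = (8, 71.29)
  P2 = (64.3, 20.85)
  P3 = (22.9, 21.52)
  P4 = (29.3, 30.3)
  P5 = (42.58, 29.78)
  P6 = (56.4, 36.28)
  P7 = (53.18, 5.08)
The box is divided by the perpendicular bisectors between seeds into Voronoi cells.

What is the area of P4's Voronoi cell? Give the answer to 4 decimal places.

Area of P4's cell: 571.5469

1. box [0,88]×[0,93]: [(0, 0) (88, 0) (88, 93) (0, 93)]
2. ⊥bis P4·P0 via (19.125,47.19): [(0, 35.6686) (0, 0) (88, 0) (88, 88.6822)]  |A|=5471.4337
3. ⊥bis P4·P1 via (18.65,50.795): [(65.6511, 75.2186) (0, 35.6686) (0, 0) (88, 0) (88, 86.832)]  |A|=5450.7584
4. ⊥bis P4·P2 via (46.8,25.575): [(59.1456, 71.2995) (0, 35.6686) (0, 0) (39.8947, 0)]  |A|=2477.0583
5. ⊥bis P4·P3 via (26.1,25.91): [(43.4715, 13.2474) (59.1456, 71.2995) (6.9602, 39.8616)]  |A|=1268.3581
6. ⊥bis P4·P5 via (35.94,30.04): [(35.5097, 19.051) (37.034, 57.9789) (6.9602, 39.8616)]  |A|=571.5469
7. ⊥bis P4·P6 via (42.85,33.29): [(35.5097, 19.051) (37.034, 57.9789) (6.9602, 39.8616)]  |A|=571.5469
8. ⊥bis P4·P7 via (41.24,17.69): [(35.5097, 19.051) (37.034, 57.9789) (6.9602, 39.8616)]  |A|=571.5469
9. canonical 3-gon: [(35.5097, 19.051) (37.034, 57.9789) (6.9602, 39.8616)]
10. shoelace: 571.5469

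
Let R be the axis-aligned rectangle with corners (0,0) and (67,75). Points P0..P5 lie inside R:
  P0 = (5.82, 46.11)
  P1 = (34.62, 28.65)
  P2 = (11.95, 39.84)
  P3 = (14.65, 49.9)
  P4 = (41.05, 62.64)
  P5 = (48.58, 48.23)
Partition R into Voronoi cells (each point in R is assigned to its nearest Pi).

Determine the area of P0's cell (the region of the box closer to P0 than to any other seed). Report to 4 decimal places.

1. box [0,67]×[0,75]: [(0, 0) (67, 0) (67, 75) (0, 75)]
2. ⊥bis P0·P1 via (20.22,37.38): [(0, 4.0274) (43.0271, 75) (0, 75)]  |A|=1526.873
3. ⊥bis P0·P2 via (8.885,42.975): [(0, 34.2884) (41.6414, 75) (0, 75)]  |A|=847.6443
4. ⊥bis P0·P3 via (10.235,48.005): [(0, 71.8507) (0, 34.2884) (11.3567, 45.3916)]  |A|=213.2925
5. ⊥bis P0·P4 via (23.435,54.375): [(0, 71.8507) (0, 34.2884) (11.3567, 45.3916)]  |A|=213.2925
6. ⊥bis P0·P5 via (27.2,47.17): [(0, 71.8507) (0, 34.2884) (11.3567, 45.3916)]  |A|=213.2925
7. canonical 3-gon: [(0, 71.8507) (0, 34.2884) (11.3567, 45.3916)]
8. shoelace: 213.2925

Area of P0's cell: 213.2925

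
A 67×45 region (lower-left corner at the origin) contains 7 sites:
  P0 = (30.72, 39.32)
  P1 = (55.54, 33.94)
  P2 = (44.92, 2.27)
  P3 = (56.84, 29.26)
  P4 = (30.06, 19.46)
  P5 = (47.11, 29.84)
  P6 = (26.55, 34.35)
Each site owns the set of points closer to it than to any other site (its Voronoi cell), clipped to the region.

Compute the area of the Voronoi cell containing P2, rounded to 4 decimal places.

1. box [0,67]×[0,45]: [(0, 0) (67, 0) (67, 45) (0, 45)]
2. ⊥bis P2·P0 via (37.82,20.795): [(0, 6.2999) (0, 0) (67, 0) (67, 31.9787)]  |A|=1282.3325
3. ⊥bis P2·P1 via (50.23,18.105): [(39.8677, 21.5798) (0, 6.2999) (0, 0) (67, 0) (67, 12.4815)]  |A|=1017.8302
4. ⊥bis P2·P3 via (50.88,15.765): [(38.7145, 21.1378) (0, 6.2999) (0, 0) (67, 0) (67, 8.6457)]  |A|=952.3395
5. ⊥bis P2·P4 via (37.49,10.865): [(45.7693, 18.0221) (24.9214, 0) (67, 0) (67, 8.6457)]  |A|=470.9493
6. ⊥bis P2·P5 via (46.015,16.055): [(51.1463, 15.6474) (43.706, 16.2384) (24.9214, 0) (67, 0) (67, 8.6457)]  |A|=463.704
7. ⊥bis P2·P6 via (35.735,18.31): [(51.1463, 15.6474) (43.706, 16.2384) (24.9214, 0) (67, 0) (67, 8.6457)]  |A|=463.704
8. canonical 5-gon: [(51.1463, 15.6474) (43.706, 16.2384) (24.9214, 0) (67, 0) (67, 8.6457)]
9. shoelace: 463.704

Area of P2's cell: 463.7040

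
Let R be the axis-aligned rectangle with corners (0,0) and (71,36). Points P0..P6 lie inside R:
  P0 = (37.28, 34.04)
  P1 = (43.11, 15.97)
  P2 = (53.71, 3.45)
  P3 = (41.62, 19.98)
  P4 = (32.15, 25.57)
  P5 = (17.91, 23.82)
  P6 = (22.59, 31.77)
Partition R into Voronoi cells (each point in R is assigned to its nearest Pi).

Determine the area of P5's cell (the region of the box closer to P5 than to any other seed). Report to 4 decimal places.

Area of P5's cell: 819.2158

1. box [0,71]×[0,36]: [(0, 0) (71, 0) (71, 36) (0, 36)]
2. ⊥bis P5·P0 via (27.595,28.93): [(0, 0) (42.859, 0) (23.8647, 36) (0, 36)]  |A|=1201.0279
3. ⊥bis P5·P1 via (30.51,19.895): [(0, 0) (24.3125, 0) (31.1975, 22.1021) (23.8647, 36) (0, 36)]  |A|=996.0696
4. ⊥bis P5·P2 via (35.81,13.635): [(0, 0) (24.3125, 0) (31.1975, 22.1021) (23.8647, 36) (0, 36)]  |A|=996.0696
5. ⊥bis P5·P3 via (29.765,21.9): [(0, 0) (24.3125, 0) (28.2818, 12.7421) (30.1265, 24.132) (23.8647, 36) (0, 36)]  |A|=988.0977
6. ⊥bis P5·P4 via (25.03,24.695): [(0, 0) (24.3125, 0) (27.0033, 8.6379) (23.6407, 36) (0, 36)]  |A|=914.4938
7. ⊥bis P5·P6 via (20.25,27.795): [(0, 0) (24.3125, 0) (27.0033, 8.6379) (24.9921, 25.0034) (6.312, 36) (0, 36)]  |A|=819.2158
8. canonical 6-gon: [(0, 0) (24.3125, 0) (27.0033, 8.6379) (24.9921, 25.0034) (6.312, 36) (0, 36)]
9. shoelace: 819.2158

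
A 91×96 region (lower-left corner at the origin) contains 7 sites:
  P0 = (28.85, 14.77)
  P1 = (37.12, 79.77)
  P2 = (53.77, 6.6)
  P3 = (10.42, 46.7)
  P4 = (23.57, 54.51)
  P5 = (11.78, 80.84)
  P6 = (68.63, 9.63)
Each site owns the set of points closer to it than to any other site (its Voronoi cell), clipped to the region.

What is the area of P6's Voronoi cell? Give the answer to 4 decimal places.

Area of P6's cell: 1764.4333

1. box [0,91]×[0,96]: [(0, 0) (91, 0) (91, 96) (0, 96)]
2. ⊥bis P6·P0 via (48.74,12.2): [(47.1636, 0) (91, 0) (91, 96) (59.5679, 96)]  |A|=3612.8888
3. ⊥bis P6·P1 via (52.875,44.7): [(52.9433, 44.7307) (47.1636, 0) (91, 0) (91, 61.8274)]  |A|=2156.8893
4. ⊥bis P6·P2 via (61.2,8.115): [(53.6676, 45.0561) (62.8547, 0) (91, 0) (91, 61.8274)]  |A|=1788.1423
5. ⊥bis P6·P3 via (39.525,28.165): [(53.6676, 45.0561) (62.8547, 0) (91, 0) (91, 61.8274)]  |A|=1788.1423
6. ⊥bis P6·P4 via (46.1,32.07): [(63.38, 49.4193) (54.5796, 40.5836) (62.8547, 0) (91, 0) (91, 61.8274)]  |A|=1764.4333
7. ⊥bis P6·P5 via (40.205,45.235): [(63.38, 49.4193) (54.5796, 40.5836) (62.8547, 0) (91, 0) (91, 61.8274)]  |A|=1764.4333
8. canonical 5-gon: [(63.38, 49.4193) (54.5796, 40.5836) (62.8547, 0) (91, 0) (91, 61.8274)]
9. shoelace: 1764.4333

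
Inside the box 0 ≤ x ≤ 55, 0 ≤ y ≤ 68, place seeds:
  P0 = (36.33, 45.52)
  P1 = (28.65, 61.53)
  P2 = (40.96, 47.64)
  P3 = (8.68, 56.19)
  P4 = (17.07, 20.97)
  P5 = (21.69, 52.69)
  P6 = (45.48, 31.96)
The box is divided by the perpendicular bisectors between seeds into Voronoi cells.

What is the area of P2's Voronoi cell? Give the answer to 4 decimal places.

1. box [0,55]×[0,68]: [(0, 0) (55, 0) (55, 68) (0, 68)]
2. ⊥bis P2·P0 via (38.645,46.58): [(55, 10.8613) (55, 68) (28.8371, 68)]  |A|=747.456
3. ⊥bis P2·P1 via (34.805,54.585): [(34.9292, 54.6951) (55, 10.8613) (55, 68) (49.9418, 68)]  |A|=607.0581
4. ⊥bis P2·P3 via (24.82,51.915): [(34.9292, 54.6951) (55, 10.8613) (55, 68) (49.9418, 68)]  |A|=607.0581
5. ⊥bis P2·P4 via (29.015,34.305): [(34.9292, 54.6951) (54.8701, 11.1449) (55, 11.0286) (55, 68) (49.9418, 68)]  |A|=607.0472
6. ⊥bis P2·P5 via (31.325,50.165): [(34.9292, 54.6951) (54.8701, 11.1449) (55, 11.0286) (55, 68) (49.9418, 68)]  |A|=607.0472
7. ⊥bis P2·P6 via (43.22,39.8): [(34.9292, 54.6951) (41.9209, 39.4255) (55, 43.1958) (55, 68) (49.9418, 68)]  |A|=395.6055
8. canonical 5-gon: [(34.9292, 54.6951) (41.9209, 39.4255) (55, 43.1958) (55, 68) (49.9418, 68)]
9. shoelace: 395.6055

Area of P2's cell: 395.6055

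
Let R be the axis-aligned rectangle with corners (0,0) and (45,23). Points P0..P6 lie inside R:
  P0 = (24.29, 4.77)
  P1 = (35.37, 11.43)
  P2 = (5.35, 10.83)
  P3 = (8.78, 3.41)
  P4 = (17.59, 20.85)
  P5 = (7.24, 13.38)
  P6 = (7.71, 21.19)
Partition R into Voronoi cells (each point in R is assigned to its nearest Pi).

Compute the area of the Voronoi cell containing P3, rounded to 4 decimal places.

Area of P3's cell: 121.1062

1. box [0,45]×[0,23]: [(0, 0) (45, 0) (45, 23) (0, 23)]
2. ⊥bis P3·P0 via (16.535,4.09): [(0, 0) (16.8936, 0) (14.8769, 23) (0, 23)]  |A|=365.3608
3. ⊥bis P3·P1 via (22.075,7.42): [(0, 0) (16.8936, 0) (14.8769, 23) (0, 23)]  |A|=365.3608
4. ⊥bis P3·P2 via (7.065,7.12): [(0, 3.8541) (0, 0) (16.8936, 0) (15.9108, 11.2091)]  |A|=125.3419
5. ⊥bis P3·P4 via (13.185,12.13): [(15.4394, 10.9912) (0, 3.8541) (0, 0) (16.8936, 0) (15.9526, 10.7319)]  |A|=125.2249
6. ⊥bis P3·P5 via (8.01,8.395): [(10.7331, 8.8156) (0, 3.8541) (0, 0) (16.8936, 0) (16.0486, 9.6367)]  |A|=121.1062
7. ⊥bis P3·P6 via (8.245,12.3): [(10.7331, 8.8156) (0, 3.8541) (0, 0) (16.8936, 0) (16.0486, 9.6367)]  |A|=121.1062
8. canonical 5-gon: [(10.7331, 8.8156) (0, 3.8541) (0, 0) (16.8936, 0) (16.0486, 9.6367)]
9. shoelace: 121.1062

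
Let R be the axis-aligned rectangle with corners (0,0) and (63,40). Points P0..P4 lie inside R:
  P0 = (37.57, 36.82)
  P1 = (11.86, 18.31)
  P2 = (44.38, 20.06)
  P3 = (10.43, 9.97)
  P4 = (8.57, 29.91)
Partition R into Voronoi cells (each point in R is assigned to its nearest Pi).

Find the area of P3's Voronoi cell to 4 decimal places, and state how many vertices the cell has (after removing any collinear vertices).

Area of P3's cell: 406.8904 (4 vertices)

1. box [0,63]×[0,40]: [(0, 0) (63, 0) (63, 40) (0, 40)]
2. ⊥bis P3·P0 via (24,23.395): [(0, 0) (47.145, 0) (7.5724, 40) (0, 40)]  |A|=1094.3489
3. ⊥bis P3·P1 via (11.145,14.14): [(0, 16.051) (0, 0) (47.145, 0) (37.6526, 9.5949)]  |A|=528.3567
4. ⊥bis P3·P2 via (27.405,15.015): [(28.5521, 11.1553) (0, 16.051) (0, 0) (31.8675, 0)]  |A|=406.8904
5. ⊥bis P3·P4 via (9.5,19.94): [(28.5521, 11.1553) (0, 16.051) (0, 0) (31.8675, 0)]  |A|=406.8904
6. canonical 4-gon: [(28.5521, 11.1553) (0, 16.051) (0, 0) (31.8675, 0)]
7. shoelace: 406.8904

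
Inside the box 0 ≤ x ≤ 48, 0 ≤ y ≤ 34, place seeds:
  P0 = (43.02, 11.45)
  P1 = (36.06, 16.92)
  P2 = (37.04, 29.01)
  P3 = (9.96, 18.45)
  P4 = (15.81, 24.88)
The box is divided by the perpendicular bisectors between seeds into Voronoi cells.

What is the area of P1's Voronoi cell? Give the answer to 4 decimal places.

1. box [0,48]×[0,34]: [(0, 0) (48, 0) (48, 34) (0, 34)]
2. ⊥bis P1·P0 via (39.54,14.185): [(0, 0) (28.3917, 0) (48, 24.9495) (48, 34) (0, 34)]  |A|=1387.3921
3. ⊥bis P1·P2 via (36.55,22.965): [(0, 25.9277) (0, 0) (28.3917, 0) (45.848, 22.2113)]  |A|=909.6758
4. ⊥bis P1·P3 via (23.01,17.685): [(23.3821, 24.0324) (21.9733, 0) (28.3917, 0) (45.848, 22.2113)]  |A|=342.5188
5. ⊥bis P1·P4 via (25.935,20.9): [(27.0494, 23.7351) (22.7188, 12.7182) (21.9733, 0) (28.3917, 0) (45.848, 22.2113)]  |A|=321.6736
6. canonical 5-gon: [(27.0494, 23.7351) (22.7188, 12.7182) (21.9733, 0) (28.3917, 0) (45.848, 22.2113)]
7. shoelace: 321.6736

Area of P1's cell: 321.6736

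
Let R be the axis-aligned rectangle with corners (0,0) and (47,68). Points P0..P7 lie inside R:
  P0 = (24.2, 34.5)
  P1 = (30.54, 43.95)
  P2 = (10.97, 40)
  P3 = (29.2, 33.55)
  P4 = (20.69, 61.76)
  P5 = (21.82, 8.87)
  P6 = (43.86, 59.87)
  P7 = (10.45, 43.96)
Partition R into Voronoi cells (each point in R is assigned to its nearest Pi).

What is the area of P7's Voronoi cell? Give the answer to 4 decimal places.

1. box [0,47]×[0,68]: [(0, 0) (47, 0) (47, 68) (0, 68)]
2. ⊥bis P7·P0 via (17.325,39.23): [(0, 14.0483) (37.1188, 68) (0, 68)]  |A|=1001.3098
3. ⊥bis P7·P1 via (20.495,43.955): [(0, 14.0483) (20.4949, 43.8375) (20.507, 68) (0, 68)]  |A|=800.6184
4. ⊥bis P7·P2 via (10.71,41.98): [(0, 40.5736) (20.0619, 43.208) (20.4949, 43.8375) (20.507, 68) (0, 68)]  |A|=534.5445
5. ⊥bis P7·P3 via (19.825,38.755): [(0, 40.5736) (20.0619, 43.208) (20.4949, 43.8375) (20.507, 68) (0, 68)]  |A|=534.5445
6. ⊥bis P7·P4 via (15.57,52.86): [(0, 61.8171) (0, 40.5736) (20.0619, 43.208) (20.4949, 43.8375) (20.498, 50.025)]  |A|=286.8698
7. ⊥bis P7·P5 via (16.135,26.415): [(0, 61.8171) (0, 40.5736) (20.0619, 43.208) (20.4949, 43.8375) (20.498, 50.025)]  |A|=286.8698
8. ⊥bis P7·P6 via (27.155,51.915): [(0, 61.8171) (0, 40.5736) (20.0619, 43.208) (20.4949, 43.8375) (20.498, 50.025)]  |A|=286.8698
9. canonical 5-gon: [(0, 61.8171) (0, 40.5736) (20.0619, 43.208) (20.4949, 43.8375) (20.498, 50.025)]
10. shoelace: 286.8698

Area of P7's cell: 286.8698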